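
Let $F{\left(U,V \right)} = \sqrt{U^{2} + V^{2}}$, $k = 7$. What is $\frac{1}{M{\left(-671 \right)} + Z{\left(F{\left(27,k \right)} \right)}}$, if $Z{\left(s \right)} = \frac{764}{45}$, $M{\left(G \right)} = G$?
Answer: $- \frac{45}{29431} \approx -0.001529$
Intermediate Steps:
$Z{\left(s \right)} = \frac{764}{45}$ ($Z{\left(s \right)} = 764 \cdot \frac{1}{45} = \frac{764}{45}$)
$\frac{1}{M{\left(-671 \right)} + Z{\left(F{\left(27,k \right)} \right)}} = \frac{1}{-671 + \frac{764}{45}} = \frac{1}{- \frac{29431}{45}} = - \frac{45}{29431}$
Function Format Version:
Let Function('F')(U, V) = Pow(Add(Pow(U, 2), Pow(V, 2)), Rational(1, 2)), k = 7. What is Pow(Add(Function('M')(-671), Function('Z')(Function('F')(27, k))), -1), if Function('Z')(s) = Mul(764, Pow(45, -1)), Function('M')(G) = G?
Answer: Rational(-45, 29431) ≈ -0.0015290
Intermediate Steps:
Function('Z')(s) = Rational(764, 45) (Function('Z')(s) = Mul(764, Rational(1, 45)) = Rational(764, 45))
Pow(Add(Function('M')(-671), Function('Z')(Function('F')(27, k))), -1) = Pow(Add(-671, Rational(764, 45)), -1) = Pow(Rational(-29431, 45), -1) = Rational(-45, 29431)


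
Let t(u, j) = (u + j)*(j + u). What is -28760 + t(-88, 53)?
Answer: -27535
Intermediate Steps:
t(u, j) = (j + u)² (t(u, j) = (j + u)*(j + u) = (j + u)²)
-28760 + t(-88, 53) = -28760 + (53 - 88)² = -28760 + (-35)² = -28760 + 1225 = -27535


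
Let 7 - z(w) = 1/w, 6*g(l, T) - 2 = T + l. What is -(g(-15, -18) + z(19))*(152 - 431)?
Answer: 18879/38 ≈ 496.82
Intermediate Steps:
g(l, T) = 1/3 + T/6 + l/6 (g(l, T) = 1/3 + (T + l)/6 = 1/3 + (T/6 + l/6) = 1/3 + T/6 + l/6)
z(w) = 7 - 1/w
-(g(-15, -18) + z(19))*(152 - 431) = -((1/3 + (1/6)*(-18) + (1/6)*(-15)) + (7 - 1/19))*(152 - 431) = -((1/3 - 3 - 5/2) + (7 - 1*1/19))*(-279) = -(-31/6 + (7 - 1/19))*(-279) = -(-31/6 + 132/19)*(-279) = -203*(-279)/114 = -1*(-18879/38) = 18879/38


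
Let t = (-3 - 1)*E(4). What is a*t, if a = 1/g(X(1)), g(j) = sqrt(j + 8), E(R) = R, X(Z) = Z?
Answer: -16/3 ≈ -5.3333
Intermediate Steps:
g(j) = sqrt(8 + j)
t = -16 (t = (-3 - 1)*4 = -4*4 = -16)
a = 1/3 (a = 1/(sqrt(8 + 1)) = 1/(sqrt(9)) = 1/3 ≈ 0.33333)
a*t = (1/3)*(-16) = -16/3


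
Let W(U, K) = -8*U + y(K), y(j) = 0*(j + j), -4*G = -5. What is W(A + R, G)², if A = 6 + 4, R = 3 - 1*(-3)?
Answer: 16384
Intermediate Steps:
R = 6 (R = 3 + 3 = 6)
G = 5/4 (G = -¼*(-5) = 5/4 ≈ 1.2500)
A = 10
y(j) = 0 (y(j) = 0*(2*j) = 0)
W(U, K) = -8*U (W(U, K) = -8*U + 0 = -8*U)
W(A + R, G)² = (-8*(10 + 6))² = (-8*16)² = (-128)² = 16384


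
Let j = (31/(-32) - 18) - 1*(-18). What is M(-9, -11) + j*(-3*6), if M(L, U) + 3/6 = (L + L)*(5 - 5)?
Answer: 271/16 ≈ 16.938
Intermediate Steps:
M(L, U) = -1/2 (M(L, U) = -1/2 + (L + L)*(5 - 5) = -1/2 + (2*L)*0 = -1/2 + 0 = -1/2)
j = -31/32 (j = (31*(-1/32) - 18) + 18 = (-31/32 - 18) + 18 = -607/32 + 18 = -31/32 ≈ -0.96875)
M(-9, -11) + j*(-3*6) = -1/2 - (-93)*6/32 = -1/2 - 31/32*(-18) = -1/2 + 279/16 = 271/16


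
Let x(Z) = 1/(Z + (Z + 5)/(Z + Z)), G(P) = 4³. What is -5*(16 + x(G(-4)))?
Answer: -661520/8261 ≈ -80.078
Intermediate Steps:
G(P) = 64
x(Z) = 1/(Z + (5 + Z)/(2*Z)) (x(Z) = 1/(Z + (5 + Z)/((2*Z))) = 1/(Z + (5 + Z)*(1/(2*Z))) = 1/(Z + (5 + Z)/(2*Z)))
-5*(16 + x(G(-4))) = -5*(16 + 2*64/(5 + 64 + 2*64²)) = -5*(16 + 2*64/(5 + 64 + 2*4096)) = -5*(16 + 2*64/(5 + 64 + 8192)) = -5*(16 + 2*64/8261) = -5*(16 + 2*64*(1/8261)) = -5*(16 + 128/8261) = -5*132304/8261 = -661520/8261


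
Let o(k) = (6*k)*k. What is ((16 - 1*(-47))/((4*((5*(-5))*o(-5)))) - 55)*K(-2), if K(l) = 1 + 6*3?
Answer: -5225399/5000 ≈ -1045.1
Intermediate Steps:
o(k) = 6*k²
K(l) = 19 (K(l) = 1 + 18 = 19)
((16 - 1*(-47))/((4*((5*(-5))*o(-5)))) - 55)*K(-2) = ((16 - 1*(-47))/((4*((5*(-5))*(6*(-5)²)))) - 55)*19 = ((16 + 47)/((4*(-150*25))) - 55)*19 = (63/((4*(-25*150))) - 55)*19 = (63/((4*(-3750))) - 55)*19 = (63/(-15000) - 55)*19 = (63*(-1/15000) - 55)*19 = (-21/5000 - 55)*19 = -275021/5000*19 = -5225399/5000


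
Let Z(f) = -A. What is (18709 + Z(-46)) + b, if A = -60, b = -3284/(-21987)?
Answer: 412677287/21987 ≈ 18769.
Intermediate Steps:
b = 3284/21987 (b = -3284*(-1/21987) = 3284/21987 ≈ 0.14936)
Z(f) = 60 (Z(f) = -1*(-60) = 60)
(18709 + Z(-46)) + b = (18709 + 60) + 3284/21987 = 18769 + 3284/21987 = 412677287/21987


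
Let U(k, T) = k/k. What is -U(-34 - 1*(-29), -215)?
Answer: -1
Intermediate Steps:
U(k, T) = 1
-U(-34 - 1*(-29), -215) = -1*1 = -1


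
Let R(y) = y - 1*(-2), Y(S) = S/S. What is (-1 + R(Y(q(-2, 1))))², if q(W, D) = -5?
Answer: 4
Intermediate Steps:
Y(S) = 1
R(y) = 2 + y (R(y) = y + 2 = 2 + y)
(-1 + R(Y(q(-2, 1))))² = (-1 + (2 + 1))² = (-1 + 3)² = 2² = 4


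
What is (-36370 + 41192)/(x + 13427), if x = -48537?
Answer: -2411/17555 ≈ -0.13734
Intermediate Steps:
(-36370 + 41192)/(x + 13427) = (-36370 + 41192)/(-48537 + 13427) = 4822/(-35110) = 4822*(-1/35110) = -2411/17555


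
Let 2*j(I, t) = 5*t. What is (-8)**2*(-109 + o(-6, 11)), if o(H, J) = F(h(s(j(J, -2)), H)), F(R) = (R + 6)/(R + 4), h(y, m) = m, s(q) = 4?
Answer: -6976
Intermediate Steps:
j(I, t) = 5*t/2 (j(I, t) = (5*t)/2 = 5*t/2)
F(R) = (6 + R)/(4 + R)
o(H, J) = (6 + H)/(4 + H)
(-8)**2*(-109 + o(-6, 11)) = (-8)**2*(-109 + (6 - 6)/(4 - 6)) = 64*(-109 + 0/(-2)) = 64*(-109 - 1/2*0) = 64*(-109 + 0) = 64*(-109) = -6976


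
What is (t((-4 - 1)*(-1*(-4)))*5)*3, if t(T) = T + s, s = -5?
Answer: -375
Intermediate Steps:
t(T) = -5 + T (t(T) = T - 5 = -5 + T)
(t((-4 - 1)*(-1*(-4)))*5)*3 = ((-5 + (-4 - 1)*(-1*(-4)))*5)*3 = ((-5 - 5*4)*5)*3 = ((-5 - 20)*5)*3 = -25*5*3 = -125*3 = -375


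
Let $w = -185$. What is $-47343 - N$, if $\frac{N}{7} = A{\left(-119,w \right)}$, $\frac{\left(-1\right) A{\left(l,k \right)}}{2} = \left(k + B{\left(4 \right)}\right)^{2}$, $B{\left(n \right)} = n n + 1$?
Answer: $347793$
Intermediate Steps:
$B{\left(n \right)} = 1 + n^{2}$ ($B{\left(n \right)} = n^{2} + 1 = 1 + n^{2}$)
$A{\left(l,k \right)} = - 2 \left(17 + k\right)^{2}$ ($A{\left(l,k \right)} = - 2 \left(k + \left(1 + 4^{2}\right)\right)^{2} = - 2 \left(k + \left(1 + 16\right)\right)^{2} = - 2 \left(k + 17\right)^{2} = - 2 \left(17 + k\right)^{2}$)
$N = -395136$ ($N = 7 \left(- 2 \left(17 - 185\right)^{2}\right) = 7 \left(- 2 \left(-168\right)^{2}\right) = 7 \left(\left(-2\right) 28224\right) = 7 \left(-56448\right) = -395136$)
$-47343 - N = -47343 - -395136 = -47343 + 395136 = 347793$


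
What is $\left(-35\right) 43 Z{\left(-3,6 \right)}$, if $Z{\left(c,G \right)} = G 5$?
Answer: $-45150$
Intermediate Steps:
$Z{\left(c,G \right)} = 5 G$
$\left(-35\right) 43 Z{\left(-3,6 \right)} = \left(-35\right) 43 \cdot 5 \cdot 6 = \left(-1505\right) 30 = -45150$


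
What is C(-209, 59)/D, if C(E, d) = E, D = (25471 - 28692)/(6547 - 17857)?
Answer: -2363790/3221 ≈ -733.87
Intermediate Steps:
D = 3221/11310 (D = -3221/(-11310) = -3221*(-1/11310) = 3221/11310 ≈ 0.28479)
C(-209, 59)/D = -209/3221/11310 = -209*11310/3221 = -2363790/3221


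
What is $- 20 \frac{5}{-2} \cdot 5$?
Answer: $250$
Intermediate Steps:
$- 20 \frac{5}{-2} \cdot 5 = - 20 \cdot 5 \left(- \frac{1}{2}\right) 5 = \left(-20\right) \left(- \frac{5}{2}\right) 5 = 50 \cdot 5 = 250$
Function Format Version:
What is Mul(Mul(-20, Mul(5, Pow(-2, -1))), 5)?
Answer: 250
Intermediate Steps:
Mul(Mul(-20, Mul(5, Pow(-2, -1))), 5) = Mul(Mul(-20, Mul(5, Rational(-1, 2))), 5) = Mul(Mul(-20, Rational(-5, 2)), 5) = Mul(50, 5) = 250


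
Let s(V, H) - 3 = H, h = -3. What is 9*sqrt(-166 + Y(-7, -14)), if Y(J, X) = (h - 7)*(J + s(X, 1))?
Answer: 18*I*sqrt(34) ≈ 104.96*I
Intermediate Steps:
s(V, H) = 3 + H
Y(J, X) = -40 - 10*J (Y(J, X) = (-3 - 7)*(J + (3 + 1)) = -10*(J + 4) = -10*(4 + J) = -40 - 10*J)
9*sqrt(-166 + Y(-7, -14)) = 9*sqrt(-166 + (-40 - 10*(-7))) = 9*sqrt(-166 + (-40 + 70)) = 9*sqrt(-166 + 30) = 9*sqrt(-136) = 9*(2*I*sqrt(34)) = 18*I*sqrt(34)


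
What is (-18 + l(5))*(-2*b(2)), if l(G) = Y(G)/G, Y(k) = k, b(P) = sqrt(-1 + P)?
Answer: 34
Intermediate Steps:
l(G) = 1 (l(G) = G/G = 1)
(-18 + l(5))*(-2*b(2)) = (-18 + 1)*(-2*sqrt(-1 + 2)) = -(-34)*sqrt(1) = -(-34) = -17*(-2) = 34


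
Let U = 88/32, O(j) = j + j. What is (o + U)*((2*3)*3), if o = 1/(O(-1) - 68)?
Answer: 3447/70 ≈ 49.243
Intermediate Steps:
O(j) = 2*j
U = 11/4 (U = 88*(1/32) = 11/4 ≈ 2.7500)
o = -1/70 (o = 1/(2*(-1) - 68) = 1/(-2 - 68) = 1/(-70) = -1/70 ≈ -0.014286)
(o + U)*((2*3)*3) = (-1/70 + 11/4)*((2*3)*3) = 383*(6*3)/140 = (383/140)*18 = 3447/70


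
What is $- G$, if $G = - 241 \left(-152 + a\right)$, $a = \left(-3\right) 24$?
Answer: $-53984$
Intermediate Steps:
$a = -72$
$G = 53984$ ($G = - 241 \left(-152 - 72\right) = \left(-241\right) \left(-224\right) = 53984$)
$- G = \left(-1\right) 53984 = -53984$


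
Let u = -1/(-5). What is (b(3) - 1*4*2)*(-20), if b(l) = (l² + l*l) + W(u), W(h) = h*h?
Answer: -1004/5 ≈ -200.80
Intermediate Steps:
u = ⅕ (u = -1*(-⅕) = ⅕ ≈ 0.20000)
W(h) = h²
b(l) = 1/25 + 2*l² (b(l) = (l² + l*l) + (⅕)² = (l² + l²) + 1/25 = 2*l² + 1/25 = 1/25 + 2*l²)
(b(3) - 1*4*2)*(-20) = ((1/25 + 2*3²) - 1*4*2)*(-20) = ((1/25 + 2*9) - 4*2)*(-20) = ((1/25 + 18) - 1*8)*(-20) = (451/25 - 8)*(-20) = (251/25)*(-20) = -1004/5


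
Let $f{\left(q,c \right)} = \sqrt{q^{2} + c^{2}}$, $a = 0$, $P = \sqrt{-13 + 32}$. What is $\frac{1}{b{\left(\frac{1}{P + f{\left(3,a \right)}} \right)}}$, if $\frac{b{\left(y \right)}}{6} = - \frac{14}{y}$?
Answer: $\frac{1}{280} - \frac{\sqrt{19}}{840} \approx -0.0016177$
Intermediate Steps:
$P = \sqrt{19} \approx 4.3589$
$f{\left(q,c \right)} = \sqrt{c^{2} + q^{2}}$
$b{\left(y \right)} = - \frac{84}{y}$ ($b{\left(y \right)} = 6 \left(- \frac{14}{y}\right) = - \frac{84}{y}$)
$\frac{1}{b{\left(\frac{1}{P + f{\left(3,a \right)}} \right)}} = \frac{1}{\left(-84\right) \frac{1}{\frac{1}{\sqrt{19} + \sqrt{0^{2} + 3^{2}}}}} = \frac{1}{\left(-84\right) \frac{1}{\frac{1}{\sqrt{19} + \sqrt{0 + 9}}}} = \frac{1}{\left(-84\right) \frac{1}{\frac{1}{\sqrt{19} + \sqrt{9}}}} = \frac{1}{\left(-84\right) \frac{1}{\frac{1}{\sqrt{19} + 3}}} = \frac{1}{\left(-84\right) \frac{1}{\frac{1}{3 + \sqrt{19}}}} = \frac{1}{\left(-84\right) \left(3 + \sqrt{19}\right)} = \frac{1}{-252 - 84 \sqrt{19}}$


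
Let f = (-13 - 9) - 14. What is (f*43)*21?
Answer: -32508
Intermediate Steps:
f = -36 (f = -22 - 14 = -36)
(f*43)*21 = -36*43*21 = -1548*21 = -32508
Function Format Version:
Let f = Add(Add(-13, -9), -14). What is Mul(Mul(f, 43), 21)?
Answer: -32508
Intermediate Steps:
f = -36 (f = Add(-22, -14) = -36)
Mul(Mul(f, 43), 21) = Mul(Mul(-36, 43), 21) = Mul(-1548, 21) = -32508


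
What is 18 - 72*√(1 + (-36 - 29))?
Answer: 18 - 576*I ≈ 18.0 - 576.0*I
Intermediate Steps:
18 - 72*√(1 + (-36 - 29)) = 18 - 72*√(1 - 65) = 18 - 576*I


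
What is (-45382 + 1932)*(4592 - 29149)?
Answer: 1067001650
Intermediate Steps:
(-45382 + 1932)*(4592 - 29149) = -43450*(-24557) = 1067001650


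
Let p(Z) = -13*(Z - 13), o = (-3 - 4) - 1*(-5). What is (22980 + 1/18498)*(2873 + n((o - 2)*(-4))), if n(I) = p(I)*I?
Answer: 956014008209/18498 ≈ 5.1682e+7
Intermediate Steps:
o = -2 (o = -7 + 5 = -2)
p(Z) = 169 - 13*Z (p(Z) = -13*(-13 + Z) = 169 - 13*Z)
n(I) = I*(169 - 13*I) (n(I) = (169 - 13*I)*I = I*(169 - 13*I))
(22980 + 1/18498)*(2873 + n((o - 2)*(-4))) = (22980 + 1/18498)*(2873 + 13*((-2 - 2)*(-4))*(13 - (-2 - 2)*(-4))) = (22980 + 1/18498)*(2873 + 13*(-4*(-4))*(13 - (-4)*(-4))) = 425084041*(2873 + 13*16*(13 - 1*16))/18498 = 425084041*(2873 + 13*16*(13 - 16))/18498 = 425084041*(2873 + 13*16*(-3))/18498 = 425084041*(2873 - 624)/18498 = (425084041/18498)*2249 = 956014008209/18498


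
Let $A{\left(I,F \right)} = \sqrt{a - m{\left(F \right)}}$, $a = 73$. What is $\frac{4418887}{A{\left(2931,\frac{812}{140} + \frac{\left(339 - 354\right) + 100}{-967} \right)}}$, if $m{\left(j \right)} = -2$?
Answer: $\frac{4418887 \sqrt{3}}{15} \approx 5.1025 \cdot 10^{5}$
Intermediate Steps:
$A{\left(I,F \right)} = 5 \sqrt{3}$ ($A{\left(I,F \right)} = \sqrt{73 - -2} = \sqrt{73 + 2} = \sqrt{75} = 5 \sqrt{3}$)
$\frac{4418887}{A{\left(2931,\frac{812}{140} + \frac{\left(339 - 354\right) + 100}{-967} \right)}} = \frac{4418887}{5 \sqrt{3}} = 4418887 \frac{\sqrt{3}}{15} = \frac{4418887 \sqrt{3}}{15}$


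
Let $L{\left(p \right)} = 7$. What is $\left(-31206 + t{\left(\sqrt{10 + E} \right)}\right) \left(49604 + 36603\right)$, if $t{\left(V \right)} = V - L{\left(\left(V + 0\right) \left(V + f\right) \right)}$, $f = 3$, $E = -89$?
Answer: $-2690779091 + 86207 i \sqrt{79} \approx -2.6908 \cdot 10^{9} + 7.6623 \cdot 10^{5} i$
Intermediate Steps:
$t{\left(V \right)} = -7 + V$ ($t{\left(V \right)} = V - 7 = -7 + V$)
$\left(-31206 + t{\left(\sqrt{10 + E} \right)}\right) \left(49604 + 36603\right) = \left(-31206 - \left(7 - \sqrt{10 - 89}\right)\right) \left(49604 + 36603\right) = \left(-31206 - \left(7 - \sqrt{-79}\right)\right) 86207 = \left(-31206 - \left(7 - i \sqrt{79}\right)\right) 86207 = \left(-31213 + i \sqrt{79}\right) 86207 = -2690779091 + 86207 i \sqrt{79}$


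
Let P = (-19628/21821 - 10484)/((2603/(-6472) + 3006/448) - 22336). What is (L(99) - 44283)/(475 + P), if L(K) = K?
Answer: -1300462114648309704/13994435451837649 ≈ -92.927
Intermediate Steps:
P = 13820196135424/29432874222531 (P = (-19628*1/21821 - 10484)/((2603*(-1/6472) + 3006*(1/448)) - 22336) = (-19628/21821 - 10484)/((-2603/6472 + 1503/224) - 22336) = -228790992/(21821*(1143043/181216 - 22336)) = -228790992/(21821*(-4046497533/181216)) = -228790992/21821*(-181216/4046497533) = 13820196135424/29432874222531 ≈ 0.46955)
(L(99) - 44283)/(475 + P) = (99 - 44283)/(475 + 13820196135424/29432874222531) = -44184/13994435451837649/29432874222531 = -44184*29432874222531/13994435451837649 = -1300462114648309704/13994435451837649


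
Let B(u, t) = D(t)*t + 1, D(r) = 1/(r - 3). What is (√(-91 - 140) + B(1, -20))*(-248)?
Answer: -10664/23 - 248*I*√231 ≈ -463.65 - 3769.3*I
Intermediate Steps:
D(r) = 1/(-3 + r)
B(u, t) = 1 + t/(-3 + t) (B(u, t) = t/(-3 + t) + 1 = 1 + t/(-3 + t))
(√(-91 - 140) + B(1, -20))*(-248) = (√(-91 - 140) + (-3 + 2*(-20))/(-3 - 20))*(-248) = (√(-231) + (-3 - 40)/(-23))*(-248) = (I*√231 - 1/23*(-43))*(-248) = (I*√231 + 43/23)*(-248) = (43/23 + I*√231)*(-248) = -10664/23 - 248*I*√231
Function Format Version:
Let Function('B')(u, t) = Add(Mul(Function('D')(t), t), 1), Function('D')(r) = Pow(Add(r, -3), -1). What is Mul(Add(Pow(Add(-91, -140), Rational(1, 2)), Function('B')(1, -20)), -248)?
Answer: Add(Rational(-10664, 23), Mul(-248, I, Pow(231, Rational(1, 2)))) ≈ Add(-463.65, Mul(-3769.3, I))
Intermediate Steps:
Function('D')(r) = Pow(Add(-3, r), -1)
Function('B')(u, t) = Add(1, Mul(t, Pow(Add(-3, t), -1))) (Function('B')(u, t) = Add(Mul(Pow(Add(-3, t), -1), t), 1) = Add(Mul(t, Pow(Add(-3, t), -1)), 1) = Add(1, Mul(t, Pow(Add(-3, t), -1))))
Mul(Add(Pow(Add(-91, -140), Rational(1, 2)), Function('B')(1, -20)), -248) = Mul(Add(Pow(Add(-91, -140), Rational(1, 2)), Mul(Pow(Add(-3, -20), -1), Add(-3, Mul(2, -20)))), -248) = Mul(Add(Pow(-231, Rational(1, 2)), Mul(Pow(-23, -1), Add(-3, -40))), -248) = Mul(Add(Mul(I, Pow(231, Rational(1, 2))), Mul(Rational(-1, 23), -43)), -248) = Mul(Add(Mul(I, Pow(231, Rational(1, 2))), Rational(43, 23)), -248) = Mul(Add(Rational(43, 23), Mul(I, Pow(231, Rational(1, 2)))), -248) = Add(Rational(-10664, 23), Mul(-248, I, Pow(231, Rational(1, 2))))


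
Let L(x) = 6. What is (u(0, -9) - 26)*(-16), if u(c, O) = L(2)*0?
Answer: 416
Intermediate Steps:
u(c, O) = 0 (u(c, O) = 6*0 = 0)
(u(0, -9) - 26)*(-16) = (0 - 26)*(-16) = -26*(-16) = 416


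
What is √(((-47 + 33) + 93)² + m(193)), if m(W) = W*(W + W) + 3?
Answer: √80742 ≈ 284.15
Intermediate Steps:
m(W) = 3 + 2*W² (m(W) = W*(2*W) + 3 = 2*W² + 3 = 3 + 2*W²)
√(((-47 + 33) + 93)² + m(193)) = √(((-47 + 33) + 93)² + (3 + 2*193²)) = √((-14 + 93)² + (3 + 2*37249)) = √(79² + (3 + 74498)) = √(6241 + 74501) = √80742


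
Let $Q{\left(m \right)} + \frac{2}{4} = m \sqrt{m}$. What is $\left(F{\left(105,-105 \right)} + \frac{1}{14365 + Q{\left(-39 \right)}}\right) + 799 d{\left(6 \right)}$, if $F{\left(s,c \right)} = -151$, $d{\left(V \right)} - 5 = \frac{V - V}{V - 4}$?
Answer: $\frac{3173578461606}{825592717} + \frac{156 i \sqrt{39}}{825592717} \approx 3844.0 + 1.18 \cdot 10^{-6} i$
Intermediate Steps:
$d{\left(V \right)} = 5$ ($d{\left(V \right)} = 5 + \frac{V - V}{V - 4} = 5 + \frac{0}{-4 + V} = 5 + 0 = 5$)
$Q{\left(m \right)} = - \frac{1}{2} + m^{\frac{3}{2}}$ ($Q{\left(m \right)} = - \frac{1}{2} + m \sqrt{m} = - \frac{1}{2} + m^{\frac{3}{2}}$)
$\left(F{\left(105,-105 \right)} + \frac{1}{14365 + Q{\left(-39 \right)}}\right) + 799 d{\left(6 \right)} = \left(-151 + \frac{1}{14365 - \left(\frac{1}{2} - \left(-39\right)^{\frac{3}{2}}\right)}\right) + 799 \cdot 5 = \left(-151 + \frac{1}{14365 - \left(\frac{1}{2} + 39 i \sqrt{39}\right)}\right) + 3995 = \left(-151 + \frac{1}{\frac{28729}{2} - 39 i \sqrt{39}}\right) + 3995 = 3844 + \frac{1}{\frac{28729}{2} - 39 i \sqrt{39}}$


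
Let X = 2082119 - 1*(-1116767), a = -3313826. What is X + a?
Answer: -114940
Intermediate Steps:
X = 3198886 (X = 2082119 + 1116767 = 3198886)
X + a = 3198886 - 3313826 = -114940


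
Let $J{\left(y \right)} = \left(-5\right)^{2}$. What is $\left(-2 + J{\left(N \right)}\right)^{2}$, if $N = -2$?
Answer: $529$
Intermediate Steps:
$J{\left(y \right)} = 25$
$\left(-2 + J{\left(N \right)}\right)^{2} = \left(-2 + 25\right)^{2} = 23^{2} = 529$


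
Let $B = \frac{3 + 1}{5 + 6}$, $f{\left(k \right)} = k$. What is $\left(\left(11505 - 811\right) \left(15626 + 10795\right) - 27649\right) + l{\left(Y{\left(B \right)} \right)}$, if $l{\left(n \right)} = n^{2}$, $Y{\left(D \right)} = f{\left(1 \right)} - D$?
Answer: $\frac{34184741574}{121} \approx 2.8252 \cdot 10^{8}$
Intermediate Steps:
$B = \frac{4}{11} \approx 0.36364$
$Y{\left(D \right)} = 1 - D$
$\left(\left(11505 - 811\right) \left(15626 + 10795\right) - 27649\right) + l{\left(Y{\left(B \right)} \right)} = \left(\left(11505 - 811\right) \left(15626 + 10795\right) - 27649\right) + \left(1 - \frac{4}{11}\right)^{2} = \left(10694 \cdot 26421 - 27649\right) + \left(1 - \frac{4}{11}\right)^{2} = \left(282546174 - 27649\right) + \left(\frac{7}{11}\right)^{2} = 282518525 + \frac{49}{121} = \frac{34184741574}{121}$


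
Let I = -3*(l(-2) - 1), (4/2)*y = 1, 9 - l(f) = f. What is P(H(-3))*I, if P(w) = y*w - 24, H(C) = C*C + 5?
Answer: 510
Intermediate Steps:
l(f) = 9 - f
y = ½ (y = (½)*1 = ½ ≈ 0.50000)
H(C) = 5 + C² (H(C) = C² + 5 = 5 + C²)
P(w) = -24 + w/2 (P(w) = w/2 - 24 = -24 + w/2)
I = -30 (I = -3*((9 - 1*(-2)) - 1) = -3*((9 + 2) - 1) = -3*(11 - 1) = -3*10 = -30)
P(H(-3))*I = (-24 + (5 + (-3)²)/2)*(-30) = (-24 + (5 + 9)/2)*(-30) = (-24 + (½)*14)*(-30) = (-24 + 7)*(-30) = -17*(-30) = 510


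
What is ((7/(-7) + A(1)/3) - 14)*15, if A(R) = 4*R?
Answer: -205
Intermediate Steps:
((7/(-7) + A(1)/3) - 14)*15 = ((7/(-7) + (4*1)/3) - 14)*15 = ((7*(-1/7) + 4*(1/3)) - 14)*15 = ((-1 + 4/3) - 14)*15 = (1/3 - 14)*15 = -41/3*15 = -205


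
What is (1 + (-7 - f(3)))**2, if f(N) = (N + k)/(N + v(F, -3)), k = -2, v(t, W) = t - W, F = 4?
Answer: 3721/100 ≈ 37.210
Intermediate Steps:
f(N) = (-2 + N)/(7 + N) (f(N) = (N - 2)/(N + (4 - 1*(-3))) = (-2 + N)/(N + (4 + 3)) = (-2 + N)/(N + 7) = (-2 + N)/(7 + N))
(1 + (-7 - f(3)))**2 = (1 + (-7 - (-2 + 3)/(7 + 3)))**2 = (1 + (-7 - 1/10))**2 = (1 - 71/10)**2 = (-61/10)**2 = 3721/100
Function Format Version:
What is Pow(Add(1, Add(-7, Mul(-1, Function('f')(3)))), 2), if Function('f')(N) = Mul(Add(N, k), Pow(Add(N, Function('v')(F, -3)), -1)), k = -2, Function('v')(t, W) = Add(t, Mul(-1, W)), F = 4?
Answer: Rational(3721, 100) ≈ 37.210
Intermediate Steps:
Function('f')(N) = Mul(Pow(Add(7, N), -1), Add(-2, N)) (Function('f')(N) = Mul(Add(N, -2), Pow(Add(N, Add(4, Mul(-1, -3))), -1)) = Mul(Add(-2, N), Pow(Add(N, Add(4, 3)), -1)) = Mul(Add(-2, N), Pow(Add(N, 7), -1)) = Mul(Add(-2, N), Pow(Add(7, N), -1)) = Mul(Pow(Add(7, N), -1), Add(-2, N)))
Pow(Add(1, Add(-7, Mul(-1, Function('f')(3)))), 2) = Pow(Add(1, Add(-7, Mul(-1, Mul(Pow(Add(7, 3), -1), Add(-2, 3))))), 2) = Pow(Add(1, Add(-7, Mul(-1, Mul(Pow(10, -1), 1)))), 2) = Pow(Add(1, Add(-7, Mul(-1, Mul(Rational(1, 10), 1)))), 2) = Pow(Add(1, Add(-7, Mul(-1, Rational(1, 10)))), 2) = Pow(Add(1, Add(-7, Rational(-1, 10))), 2) = Pow(Add(1, Rational(-71, 10)), 2) = Pow(Rational(-61, 10), 2) = Rational(3721, 100)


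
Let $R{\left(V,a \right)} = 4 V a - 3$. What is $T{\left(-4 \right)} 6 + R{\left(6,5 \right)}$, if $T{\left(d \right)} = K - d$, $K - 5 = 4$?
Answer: $195$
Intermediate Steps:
$K = 9$ ($K = 5 + 4 = 9$)
$R{\left(V,a \right)} = -3 + 4 V a$ ($R{\left(V,a \right)} = 4 V a - 3 = -3 + 4 V a$)
$T{\left(d \right)} = 9 - d$
$T{\left(-4 \right)} 6 + R{\left(6,5 \right)} = \left(9 - -4\right) 6 - \left(3 - 120\right) = \left(9 + 4\right) 6 + \left(-3 + 120\right) = 13 \cdot 6 + 117 = 78 + 117 = 195$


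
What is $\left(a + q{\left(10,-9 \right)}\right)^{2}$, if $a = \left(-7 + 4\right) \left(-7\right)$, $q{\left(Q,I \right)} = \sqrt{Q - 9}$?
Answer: $484$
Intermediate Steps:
$q{\left(Q,I \right)} = \sqrt{-9 + Q}$
$a = 21$ ($a = \left(-3\right) \left(-7\right) = 21$)
$\left(a + q{\left(10,-9 \right)}\right)^{2} = \left(21 + \sqrt{-9 + 10}\right)^{2} = \left(21 + \sqrt{1}\right)^{2} = \left(21 + 1\right)^{2} = 22^{2} = 484$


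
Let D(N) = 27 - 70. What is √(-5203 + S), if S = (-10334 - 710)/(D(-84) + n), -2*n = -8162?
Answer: I*√21220455201/2019 ≈ 72.151*I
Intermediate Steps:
n = 4081 (n = -½*(-8162) = 4081)
D(N) = -43
S = -5522/2019 (S = (-10334 - 710)/(-43 + 4081) = -11044/4038 = -11044*1/4038 = -5522/2019 ≈ -2.7350)
√(-5203 + S) = √(-5203 - 5522/2019) = √(-10510379/2019) = I*√21220455201/2019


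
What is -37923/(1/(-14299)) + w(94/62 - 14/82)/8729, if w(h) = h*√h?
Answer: 542260977 + 5130*√241490/14101184489 ≈ 5.4226e+8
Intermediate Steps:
w(h) = h^(3/2)
-37923/(1/(-14299)) + w(94/62 - 14/82)/8729 = -37923/(1/(-14299)) + (94/62 - 14/82)^(3/2)/8729 = -37923/(-1/14299) + (94*(1/62) - 14*1/82)^(3/2)*(1/8729) = -37923*(-14299) + (47/31 - 7/41)^(3/2)*(1/8729) = 542260977 + (1710/1271)^(3/2)*(1/8729) = 542260977 + (5130*√241490/1615441)*(1/8729) = 542260977 + 5130*√241490/14101184489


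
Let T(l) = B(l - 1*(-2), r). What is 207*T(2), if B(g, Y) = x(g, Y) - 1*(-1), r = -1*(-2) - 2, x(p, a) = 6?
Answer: 1449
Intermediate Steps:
r = 0 (r = 2 - 2 = 0)
B(g, Y) = 7 (B(g, Y) = 6 - 1*(-1) = 6 + 1 = 7)
T(l) = 7
207*T(2) = 207*7 = 1449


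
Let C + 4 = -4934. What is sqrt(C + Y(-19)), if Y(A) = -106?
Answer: 2*I*sqrt(1261) ≈ 71.021*I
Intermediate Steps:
C = -4938 (C = -4 - 4934 = -4938)
sqrt(C + Y(-19)) = sqrt(-4938 - 106) = sqrt(-5044) = 2*I*sqrt(1261)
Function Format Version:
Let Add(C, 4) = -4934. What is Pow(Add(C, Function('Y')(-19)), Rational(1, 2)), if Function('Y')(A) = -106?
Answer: Mul(2, I, Pow(1261, Rational(1, 2))) ≈ Mul(71.021, I)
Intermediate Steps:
C = -4938 (C = Add(-4, -4934) = -4938)
Pow(Add(C, Function('Y')(-19)), Rational(1, 2)) = Pow(Add(-4938, -106), Rational(1, 2)) = Pow(-5044, Rational(1, 2)) = Mul(2, I, Pow(1261, Rational(1, 2)))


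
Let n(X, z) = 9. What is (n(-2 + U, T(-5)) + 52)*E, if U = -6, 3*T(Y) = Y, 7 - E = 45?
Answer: -2318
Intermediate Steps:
E = -38 (E = 7 - 1*45 = 7 - 45 = -38)
T(Y) = Y/3
(n(-2 + U, T(-5)) + 52)*E = (9 + 52)*(-38) = 61*(-38) = -2318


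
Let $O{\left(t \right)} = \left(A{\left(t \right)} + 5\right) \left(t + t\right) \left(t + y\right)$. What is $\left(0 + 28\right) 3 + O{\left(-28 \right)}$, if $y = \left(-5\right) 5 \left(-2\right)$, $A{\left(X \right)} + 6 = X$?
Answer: $35812$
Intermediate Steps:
$A{\left(X \right)} = -6 + X$
$y = 50$ ($y = \left(-25\right) \left(-2\right) = 50$)
$O{\left(t \right)} = 2 t \left(-1 + t\right) \left(50 + t\right)$ ($O{\left(t \right)} = \left(\left(-6 + t\right) + 5\right) \left(t + t\right) \left(t + 50\right) = \left(-1 + t\right) 2 t \left(50 + t\right) = 2 t \left(-1 + t\right) \left(50 + t\right)$)
$\left(0 + 28\right) 3 + O{\left(-28 \right)} = \left(0 + 28\right) 3 + 2 \left(-28\right) \left(-50 + \left(-28\right)^{2} + 49 \left(-28\right)\right) = 28 \cdot 3 + 2 \left(-28\right) \left(-50 + 784 - 1372\right) = 84 + 2 \left(-28\right) \left(-638\right) = 84 + 35728 = 35812$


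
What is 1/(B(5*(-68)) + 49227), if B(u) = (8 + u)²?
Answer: 1/159451 ≈ 6.2715e-6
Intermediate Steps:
1/(B(5*(-68)) + 49227) = 1/((8 + 5*(-68))² + 49227) = 1/((8 - 340)² + 49227) = 1/((-332)² + 49227) = 1/(110224 + 49227) = 1/159451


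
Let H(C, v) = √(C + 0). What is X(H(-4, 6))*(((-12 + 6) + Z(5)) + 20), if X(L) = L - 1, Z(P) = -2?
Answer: -12 + 24*I ≈ -12.0 + 24.0*I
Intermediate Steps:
H(C, v) = √C
X(L) = -1 + L
X(H(-4, 6))*(((-12 + 6) + Z(5)) + 20) = (-1 + √(-4))*(((-12 + 6) - 2) + 20) = (-1 + 2*I)*((-6 - 2) + 20) = (-1 + 2*I)*(-8 + 20) = (-1 + 2*I)*12 = -12 + 24*I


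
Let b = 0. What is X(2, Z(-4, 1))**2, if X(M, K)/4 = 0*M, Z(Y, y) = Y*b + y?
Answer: 0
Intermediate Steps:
Z(Y, y) = y (Z(Y, y) = Y*0 + y = 0 + y = y)
X(M, K) = 0 (X(M, K) = 4*(0*M) = 4*0 = 0)
X(2, Z(-4, 1))**2 = 0**2 = 0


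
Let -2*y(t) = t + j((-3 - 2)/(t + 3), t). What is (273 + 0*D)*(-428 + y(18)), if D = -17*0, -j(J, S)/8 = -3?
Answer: -122577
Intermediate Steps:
j(J, S) = 24 (j(J, S) = -8*(-3) = 24)
D = 0
y(t) = -12 - t/2 (y(t) = -(t + 24)/2 = -(24 + t)/2 = -12 - t/2)
(273 + 0*D)*(-428 + y(18)) = (273 + 0*0)*(-428 + (-12 - 1/2*18)) = (273 + 0)*(-428 + (-12 - 9)) = 273*(-428 - 21) = 273*(-449) = -122577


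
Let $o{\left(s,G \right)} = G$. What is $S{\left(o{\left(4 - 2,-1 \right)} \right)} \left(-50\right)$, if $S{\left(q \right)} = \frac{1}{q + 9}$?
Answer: $- \frac{25}{4} \approx -6.25$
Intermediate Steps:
$S{\left(q \right)} = \frac{1}{9 + q}$
$S{\left(o{\left(4 - 2,-1 \right)} \right)} \left(-50\right) = \frac{1}{9 - 1} \left(-50\right) = \frac{1}{8} \left(-50\right) = - \frac{25}{4}$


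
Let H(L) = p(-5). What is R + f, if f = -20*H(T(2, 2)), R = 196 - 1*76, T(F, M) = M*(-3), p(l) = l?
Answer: 220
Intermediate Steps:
T(F, M) = -3*M
R = 120 (R = 196 - 76 = 120)
H(L) = -5
f = 100 (f = -20*(-5) = 100)
R + f = 120 + 100 = 220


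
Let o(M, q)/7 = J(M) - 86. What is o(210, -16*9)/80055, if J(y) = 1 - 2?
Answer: -203/26685 ≈ -0.0076073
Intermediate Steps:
J(y) = -1
o(M, q) = -609 (o(M, q) = 7*(-1 - 86) = 7*(-87) = -609)
o(210, -16*9)/80055 = -609/80055 = -609*1/80055 = -203/26685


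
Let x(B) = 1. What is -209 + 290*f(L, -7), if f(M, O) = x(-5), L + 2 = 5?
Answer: 81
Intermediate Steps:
L = 3 (L = -2 + 5 = 3)
f(M, O) = 1
-209 + 290*f(L, -7) = -209 + 290*1 = -209 + 290 = 81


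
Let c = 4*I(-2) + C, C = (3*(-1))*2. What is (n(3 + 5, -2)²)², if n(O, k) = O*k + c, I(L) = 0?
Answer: 234256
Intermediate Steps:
C = -6 (C = -3*2 = -6)
c = -6 (c = 4*0 - 6 = 0 - 6 = -6)
n(O, k) = -6 + O*k (n(O, k) = O*k - 6 = -6 + O*k)
(n(3 + 5, -2)²)² = ((-6 + (3 + 5)*(-2))²)² = ((-6 + 8*(-2))²)² = ((-6 - 16)²)² = ((-22)²)² = 484² = 234256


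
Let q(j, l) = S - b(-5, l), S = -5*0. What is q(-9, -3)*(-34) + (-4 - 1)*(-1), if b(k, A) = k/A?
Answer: 185/3 ≈ 61.667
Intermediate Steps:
S = 0
q(j, l) = 5/l (q(j, l) = 0 - (-5)/l = 0 + 5/l = 5/l)
q(-9, -3)*(-34) + (-4 - 1)*(-1) = (5/(-3))*(-34) + (-4 - 1)*(-1) = (5*(-⅓))*(-34) - 5*(-1) = -5/3*(-34) + 5 = 170/3 + 5 = 185/3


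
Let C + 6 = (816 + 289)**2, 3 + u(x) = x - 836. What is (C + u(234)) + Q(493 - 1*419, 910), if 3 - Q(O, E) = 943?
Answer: 1219474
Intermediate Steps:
Q(O, E) = -940 (Q(O, E) = 3 - 1*943 = 3 - 943 = -940)
u(x) = -839 + x (u(x) = -3 + (x - 836) = -3 + (-836 + x) = -839 + x)
C = 1221019 (C = -6 + (816 + 289)**2 = -6 + 1105**2 = -6 + 1221025 = 1221019)
(C + u(234)) + Q(493 - 1*419, 910) = (1221019 + (-839 + 234)) - 940 = (1221019 - 605) - 940 = 1220414 - 940 = 1219474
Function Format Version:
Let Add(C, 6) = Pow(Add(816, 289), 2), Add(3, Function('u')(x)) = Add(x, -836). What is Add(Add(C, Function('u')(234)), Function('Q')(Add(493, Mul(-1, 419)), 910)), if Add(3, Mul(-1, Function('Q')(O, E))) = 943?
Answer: 1219474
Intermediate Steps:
Function('Q')(O, E) = -940 (Function('Q')(O, E) = Add(3, Mul(-1, 943)) = Add(3, -943) = -940)
Function('u')(x) = Add(-839, x) (Function('u')(x) = Add(-3, Add(x, -836)) = Add(-3, Add(-836, x)) = Add(-839, x))
C = 1221019 (C = Add(-6, Pow(Add(816, 289), 2)) = Add(-6, Pow(1105, 2)) = Add(-6, 1221025) = 1221019)
Add(Add(C, Function('u')(234)), Function('Q')(Add(493, Mul(-1, 419)), 910)) = Add(Add(1221019, Add(-839, 234)), -940) = Add(Add(1221019, -605), -940) = Add(1220414, -940) = 1219474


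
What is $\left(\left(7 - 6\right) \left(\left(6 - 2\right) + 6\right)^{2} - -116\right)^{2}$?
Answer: $46656$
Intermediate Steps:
$\left(\left(7 - 6\right) \left(\left(6 - 2\right) + 6\right)^{2} - -116\right)^{2} = \left(1 \left(4 + 6\right)^{2} + 116\right)^{2} = \left(1 \cdot 10^{2} + 116\right)^{2} = \left(1 \cdot 100 + 116\right)^{2} = \left(100 + 116\right)^{2} = 216^{2} = 46656$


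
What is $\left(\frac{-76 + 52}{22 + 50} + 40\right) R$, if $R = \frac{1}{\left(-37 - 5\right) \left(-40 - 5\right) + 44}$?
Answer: $\frac{119}{5802} \approx 0.02051$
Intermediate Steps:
$R = \frac{1}{1934}$ ($R = \frac{1}{\left(-42\right) \left(-45\right) + 44} = \frac{1}{1890 + 44} = \frac{1}{1934} \approx 0.00051706$)
$\left(\frac{-76 + 52}{22 + 50} + 40\right) R = \left(\frac{-76 + 52}{22 + 50} + 40\right) \frac{1}{1934} = \left(- \frac{24}{72} + 40\right) \frac{1}{1934} = \left(\left(-24\right) \frac{1}{72} + 40\right) \frac{1}{1934} = \left(- \frac{1}{3} + 40\right) \frac{1}{1934} = \frac{119}{3} \cdot \frac{1}{1934} = \frac{119}{5802}$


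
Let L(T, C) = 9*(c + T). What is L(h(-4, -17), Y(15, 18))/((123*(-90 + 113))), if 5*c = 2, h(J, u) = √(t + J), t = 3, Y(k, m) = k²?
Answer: 6/4715 + 3*I/943 ≈ 0.0012725 + 0.0031813*I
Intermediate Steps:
h(J, u) = √(3 + J)
c = ⅖ (c = (⅕)*2 = ⅖ ≈ 0.40000)
L(T, C) = 18/5 + 9*T (L(T, C) = 9*(⅖ + T) = 18/5 + 9*T)
L(h(-4, -17), Y(15, 18))/((123*(-90 + 113))) = (18/5 + 9*√(3 - 4))/((123*(-90 + 113))) = (18/5 + 9*√(-1))/((123*23)) = (18/5 + 9*I)/2829 = (18/5 + 9*I)*(1/2829) = 6/4715 + 3*I/943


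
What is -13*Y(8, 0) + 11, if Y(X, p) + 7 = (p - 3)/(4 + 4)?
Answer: 855/8 ≈ 106.88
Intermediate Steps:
Y(X, p) = -59/8 + p/8 (Y(X, p) = -7 + (p - 3)/(4 + 4) = -7 + (-3 + p)/8 = -7 + (-3 + p)*(1/8) = -7 + (-3/8 + p/8) = -59/8 + p/8)
-13*Y(8, 0) + 11 = -13*(-59/8 + (1/8)*0) + 11 = -13*(-59/8 + 0) + 11 = -13*(-59/8) + 11 = 767/8 + 11 = 855/8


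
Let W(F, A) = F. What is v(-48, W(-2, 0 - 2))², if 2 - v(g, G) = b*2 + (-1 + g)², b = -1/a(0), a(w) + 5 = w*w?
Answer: 143928009/25 ≈ 5.7571e+6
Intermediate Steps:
a(w) = -5 + w² (a(w) = -5 + w*w = -5 + w²)
b = ⅕ (b = -1/(-5 + 0²) = -1/(-5 + 0) = -1/(-5) = -1*(-⅕) = ⅕ ≈ 0.20000)
v(g, G) = 8/5 - (-1 + g)² (v(g, G) = 2 - ((⅕)*2 + (-1 + g)²) = 2 - (⅖ + (-1 + g)²) = 2 + (-⅖ - (-1 + g)²) = 8/5 - (-1 + g)²)
v(-48, W(-2, 0 - 2))² = (8/5 - (-1 - 48)²)² = (8/5 - 1*(-49)²)² = (8/5 - 1*2401)² = (8/5 - 2401)² = (-11997/5)² = 143928009/25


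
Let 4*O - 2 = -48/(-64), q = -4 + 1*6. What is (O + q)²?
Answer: 1849/256 ≈ 7.2227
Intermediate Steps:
q = 2 (q = -4 + 6 = 2)
O = 11/16 (O = ½ + (-48/(-64))/4 = ½ + (-48*(-1/64))/4 = ½ + (¼)*(¾) = ½ + 3/16 = 11/16 ≈ 0.68750)
(O + q)² = (11/16 + 2)² = (43/16)² = 1849/256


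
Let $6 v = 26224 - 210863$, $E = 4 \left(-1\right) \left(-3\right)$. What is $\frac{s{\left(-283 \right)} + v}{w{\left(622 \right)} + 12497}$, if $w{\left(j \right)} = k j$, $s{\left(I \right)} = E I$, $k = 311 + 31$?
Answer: $- \frac{205015}{1351326} \approx -0.15171$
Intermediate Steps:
$E = 12$ ($E = \left(-4\right) \left(-3\right) = 12$)
$v = - \frac{184639}{6}$ ($v = \frac{26224 - 210863}{6} = \frac{1}{6} \left(-184639\right) = - \frac{184639}{6} \approx -30773.0$)
$k = 342$
$s{\left(I \right)} = 12 I$
$w{\left(j \right)} = 342 j$
$\frac{s{\left(-283 \right)} + v}{w{\left(622 \right)} + 12497} = \frac{12 \left(-283\right) - \frac{184639}{6}}{342 \cdot 622 + 12497} = \frac{-3396 - \frac{184639}{6}}{212724 + 12497} = - \frac{205015}{6 \cdot 225221} = \left(- \frac{205015}{6}\right) \frac{1}{225221} = - \frac{205015}{1351326}$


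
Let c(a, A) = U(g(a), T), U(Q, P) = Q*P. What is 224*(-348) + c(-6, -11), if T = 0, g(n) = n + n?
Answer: -77952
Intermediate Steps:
g(n) = 2*n
U(Q, P) = P*Q
c(a, A) = 0 (c(a, A) = 0*(2*a) = 0)
224*(-348) + c(-6, -11) = 224*(-348) + 0 = -77952 + 0 = -77952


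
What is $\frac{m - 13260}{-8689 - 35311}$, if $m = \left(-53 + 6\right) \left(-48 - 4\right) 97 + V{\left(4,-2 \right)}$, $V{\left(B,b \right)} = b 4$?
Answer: $- \frac{1119}{220} \approx -5.0864$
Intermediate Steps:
$V{\left(B,b \right)} = 4 b$
$m = 237060$ ($m = \left(-53 + 6\right) \left(-48 - 4\right) 97 + 4 \left(-2\right) = \left(-47\right) \left(-52\right) 97 - 8 = 2444 \cdot 97 - 8 = 237068 - 8 = 237060$)
$\frac{m - 13260}{-8689 - 35311} = \frac{237060 - 13260}{-8689 - 35311} = \frac{223800}{-8689 - 35311} = \frac{223800}{-44000} = 223800 \left(- \frac{1}{44000}\right) = - \frac{1119}{220}$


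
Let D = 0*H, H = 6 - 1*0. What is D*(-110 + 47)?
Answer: 0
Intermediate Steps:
H = 6 (H = 6 + 0 = 6)
D = 0 (D = 0*6 = 0)
D*(-110 + 47) = 0*(-110 + 47) = 0*(-63) = 0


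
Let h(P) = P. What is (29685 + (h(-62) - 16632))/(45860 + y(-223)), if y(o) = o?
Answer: 12991/45637 ≈ 0.28466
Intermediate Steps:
(29685 + (h(-62) - 16632))/(45860 + y(-223)) = (29685 + (-62 - 16632))/(45860 - 223) = (29685 - 16694)/45637 = 12991*(1/45637) = 12991/45637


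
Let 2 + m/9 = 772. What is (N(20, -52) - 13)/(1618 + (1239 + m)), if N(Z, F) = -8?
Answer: -21/9787 ≈ -0.0021457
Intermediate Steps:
m = 6930 (m = -18 + 9*772 = -18 + 6948 = 6930)
(N(20, -52) - 13)/(1618 + (1239 + m)) = (-8 - 13)/(1618 + (1239 + 6930)) = -21/(1618 + 8169) = -21/9787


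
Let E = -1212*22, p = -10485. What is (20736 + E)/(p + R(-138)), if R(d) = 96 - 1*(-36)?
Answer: 1976/3451 ≈ 0.57259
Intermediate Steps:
R(d) = 132 (R(d) = 96 + 36 = 132)
E = -26664
(20736 + E)/(p + R(-138)) = (20736 - 26664)/(-10485 + 132) = -5928/(-10353) = -5928*(-1/10353) = 1976/3451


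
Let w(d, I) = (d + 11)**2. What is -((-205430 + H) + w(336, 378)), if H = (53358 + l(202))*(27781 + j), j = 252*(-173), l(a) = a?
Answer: 847136421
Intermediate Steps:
w(d, I) = (11 + d)**2
j = -43596
H = -847051400 (H = (53358 + 202)*(27781 - 43596) = 53560*(-15815) = -847051400)
-((-205430 + H) + w(336, 378)) = -((-205430 - 847051400) + (11 + 336)**2) = -(-847256830 + 347**2) = -(-847256830 + 120409) = -1*(-847136421) = 847136421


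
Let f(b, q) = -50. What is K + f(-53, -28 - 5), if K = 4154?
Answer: 4104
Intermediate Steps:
K + f(-53, -28 - 5) = 4154 - 50 = 4104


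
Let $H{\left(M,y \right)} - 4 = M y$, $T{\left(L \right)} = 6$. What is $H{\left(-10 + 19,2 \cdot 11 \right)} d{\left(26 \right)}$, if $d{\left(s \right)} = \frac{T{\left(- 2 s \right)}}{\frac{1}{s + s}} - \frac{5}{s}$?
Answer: $\frac{818807}{13} \approx 62985.0$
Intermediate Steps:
$H{\left(M,y \right)} = 4 + M y$
$d{\left(s \right)} = - \frac{5}{s} + 12 s$ ($d{\left(s \right)} = \frac{6}{\frac{1}{s + s}} - \frac{5}{s} = \frac{6}{\frac{1}{2 s}} - \frac{5}{s} = \frac{6}{\frac{1}{2} \frac{1}{s}} - \frac{5}{s} = 6 \cdot 2 s - \frac{5}{s} = 12 s - \frac{5}{s} = - \frac{5}{s} + 12 s$)
$H{\left(-10 + 19,2 \cdot 11 \right)} d{\left(26 \right)} = \left(4 + \left(-10 + 19\right) 2 \cdot 11\right) \left(- \frac{5}{26} + 12 \cdot 26\right) = \left(4 + 9 \cdot 22\right) \left(\left(-5\right) \frac{1}{26} + 312\right) = \left(4 + 198\right) \left(- \frac{5}{26} + 312\right) = 202 \cdot \frac{8107}{26} = \frac{818807}{13}$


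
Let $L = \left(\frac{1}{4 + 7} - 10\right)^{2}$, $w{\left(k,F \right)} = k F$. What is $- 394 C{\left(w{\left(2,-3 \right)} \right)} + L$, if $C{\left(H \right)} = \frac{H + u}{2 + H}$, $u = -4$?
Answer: $- \frac{107304}{121} \approx -886.81$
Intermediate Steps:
$w{\left(k,F \right)} = F k$
$C{\left(H \right)} = \frac{-4 + H}{2 + H}$ ($C{\left(H \right)} = \frac{H - 4}{2 + H} = \frac{-4 + H}{2 + H}$)
$L = \frac{11881}{121}$ ($L = \left(\frac{1}{11} - 10\right)^{2} = \left(- \frac{109}{11}\right)^{2} = \frac{11881}{121} \approx 98.19$)
$- 394 C{\left(w{\left(2,-3 \right)} \right)} + L = - 394 \frac{-4 - 6}{2 - 6} + \frac{11881}{121} = - 394 \frac{1}{-4} \left(-10\right) + \frac{11881}{121} = - 394 \left(\left(- \frac{1}{4}\right) \left(-10\right)\right) + \frac{11881}{121} = \left(-394\right) \frac{5}{2} + \frac{11881}{121} = -985 + \frac{11881}{121} = - \frac{107304}{121}$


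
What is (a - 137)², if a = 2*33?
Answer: 5041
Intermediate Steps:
a = 66
(a - 137)² = (66 - 137)² = (-71)² = 5041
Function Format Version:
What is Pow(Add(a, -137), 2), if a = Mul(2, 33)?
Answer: 5041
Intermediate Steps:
a = 66
Pow(Add(a, -137), 2) = Pow(Add(66, -137), 2) = Pow(-71, 2) = 5041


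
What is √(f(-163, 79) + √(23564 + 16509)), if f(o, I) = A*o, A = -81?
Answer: √(13203 + √40073) ≈ 115.77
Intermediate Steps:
f(o, I) = -81*o
√(f(-163, 79) + √(23564 + 16509)) = √(-81*(-163) + √(23564 + 16509)) = √(13203 + √40073)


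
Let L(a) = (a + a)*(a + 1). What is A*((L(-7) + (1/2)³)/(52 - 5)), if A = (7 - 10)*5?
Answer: -10095/376 ≈ -26.848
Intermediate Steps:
L(a) = 2*a*(1 + a) (L(a) = (2*a)*(1 + a) = 2*a*(1 + a))
A = -15 (A = -3*5 = -15)
A*((L(-7) + (1/2)³)/(52 - 5)) = -15*(2*(-7)*(1 - 7) + (1/2)³)/(52 - 5) = -15*(2*(-7)*(-6) + (½)³)/47 = -15*(84 + ⅛)/47 = -10095/(8*47) = -15*673/376 = -10095/376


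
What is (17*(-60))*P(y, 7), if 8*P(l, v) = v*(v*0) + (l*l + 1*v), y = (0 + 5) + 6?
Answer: -16320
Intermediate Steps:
y = 11 (y = 5 + 6 = 11)
P(l, v) = v/8 + l²/8 (P(l, v) = (v*(v*0) + (l*l + 1*v))/8 = (v*0 + (l² + v))/8 = (0 + (v + l²))/8 = (v + l²)/8 = v/8 + l²/8)
(17*(-60))*P(y, 7) = (17*(-60))*((⅛)*7 + (⅛)*11²) = -1020*(7/8 + (⅛)*121) = -1020*(7/8 + 121/8) = -1020*16 = -16320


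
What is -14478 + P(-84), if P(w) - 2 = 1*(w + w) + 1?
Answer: -14643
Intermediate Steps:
P(w) = 3 + 2*w (P(w) = 2 + (1*(w + w) + 1) = 2 + (1*(2*w) + 1) = 2 + (2*w + 1) = 2 + (1 + 2*w) = 3 + 2*w)
-14478 + P(-84) = -14478 + (3 + 2*(-84)) = -14478 + (3 - 168) = -14478 - 165 = -14643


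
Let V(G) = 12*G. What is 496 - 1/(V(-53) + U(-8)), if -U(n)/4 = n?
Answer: 299585/604 ≈ 496.00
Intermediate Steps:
U(n) = -4*n
496 - 1/(V(-53) + U(-8)) = 496 - 1/(12*(-53) - 4*(-8)) = 496 - 1/(-636 + 32) = 496 - 1/(-604) = 496 - 1*(-1/604) = 496 + 1/604 = 299585/604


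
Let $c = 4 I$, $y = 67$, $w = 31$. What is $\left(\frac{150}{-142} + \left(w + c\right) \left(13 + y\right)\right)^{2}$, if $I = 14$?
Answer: $\frac{244119987225}{5041} \approx 4.8427 \cdot 10^{7}$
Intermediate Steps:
$c = 56$ ($c = 4 \cdot 14 = 56$)
$\left(\frac{150}{-142} + \left(w + c\right) \left(13 + y\right)\right)^{2} = \left(\frac{150}{-142} + \left(31 + 56\right) \left(13 + 67\right)\right)^{2} = \left(150 \left(- \frac{1}{142}\right) + 87 \cdot 80\right)^{2} = \left(- \frac{75}{71} + 6960\right)^{2} = \left(\frac{494085}{71}\right)^{2} = \frac{244119987225}{5041}$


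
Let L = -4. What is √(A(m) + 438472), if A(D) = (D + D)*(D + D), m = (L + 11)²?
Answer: 2*√112019 ≈ 669.38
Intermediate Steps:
m = 49 (m = (-4 + 11)² = 7² = 49)
A(D) = 4*D² (A(D) = (2*D)*(2*D) = 4*D²)
√(A(m) + 438472) = √(4*49² + 438472) = √(4*2401 + 438472) = √(9604 + 438472) = √448076 = 2*√112019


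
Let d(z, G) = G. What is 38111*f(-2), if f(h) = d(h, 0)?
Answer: 0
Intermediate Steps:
f(h) = 0
38111*f(-2) = 38111*0 = 0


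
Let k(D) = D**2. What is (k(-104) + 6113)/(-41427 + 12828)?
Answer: -5643/9533 ≈ -0.59194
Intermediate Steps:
(k(-104) + 6113)/(-41427 + 12828) = ((-104)**2 + 6113)/(-41427 + 12828) = (10816 + 6113)/(-28599) = 16929*(-1/28599) = -5643/9533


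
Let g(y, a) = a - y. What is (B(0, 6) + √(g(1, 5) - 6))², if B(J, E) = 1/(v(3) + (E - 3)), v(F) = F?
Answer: -71/36 + I*√2/3 ≈ -1.9722 + 0.4714*I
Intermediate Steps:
B(J, E) = 1/E (B(J, E) = 1/(3 + (E - 3)) = 1/(3 + (-3 + E)) = 1/E)
(B(0, 6) + √(g(1, 5) - 6))² = (1/6 + √((5 - 1*1) - 6))² = (⅙ + √((5 - 1) - 6))² = (⅙ + √(4 - 6))² = (⅙ + √(-2))² = (⅙ + I*√2)²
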